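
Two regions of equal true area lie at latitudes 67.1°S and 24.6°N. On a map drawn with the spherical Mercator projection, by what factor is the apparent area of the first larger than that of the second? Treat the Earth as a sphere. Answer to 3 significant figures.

5.46

Mercator is conformal with k = sec φ, so areal scale = k² = sec²φ.
At 67.1°: sec²(67.1°) = 1/0.3891² = 6.604.
At 24.6°: sec²(24.6°) = 1/0.9092² = 1.210.
Ratio = 6.604/1.210 = cos²(24.6°)/cos²(67.1°) ≈ 5.46.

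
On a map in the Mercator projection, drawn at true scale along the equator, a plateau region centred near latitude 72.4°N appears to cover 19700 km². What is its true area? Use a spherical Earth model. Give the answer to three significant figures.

1800 km²

For Mercator, h = k = sec φ (a conformal cylindrical projection has a single point scale, 1/cos φ).
Areal scale = k² = sec²φ = 1/cos²(72.4°) = 1/0.3024² = 10.94.
True area = apparent / (areal scale) = 19700 / 10.94 ≈ 1800 km².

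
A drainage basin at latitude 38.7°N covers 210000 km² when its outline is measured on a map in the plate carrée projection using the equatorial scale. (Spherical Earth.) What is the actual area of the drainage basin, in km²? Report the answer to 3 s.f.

In the plate carrée (x = Rλ, y = Rφ), meridians are true-scale (h = 1) and parallels are stretched by k = sec φ.
Areal scale = h·k = 1 × sec φ; at 38.7°, h = 1.000, k = 1.281, so h·k = 1.281.
True area = apparent / (areal scale) = 210000 / 1.281 ≈ 164000 km².

164000 km²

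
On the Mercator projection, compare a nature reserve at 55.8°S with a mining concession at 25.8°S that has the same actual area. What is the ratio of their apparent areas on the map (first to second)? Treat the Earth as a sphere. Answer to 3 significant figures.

Mercator is conformal with k = sec φ, so areal scale = k² = sec²φ.
At 55.8°: sec²(55.8°) = 1/0.5621² = 3.165.
At 25.8°: sec²(25.8°) = 1/0.9003² = 1.234.
Ratio = 3.165/1.234 = cos²(25.8°)/cos²(55.8°) ≈ 2.57.

2.57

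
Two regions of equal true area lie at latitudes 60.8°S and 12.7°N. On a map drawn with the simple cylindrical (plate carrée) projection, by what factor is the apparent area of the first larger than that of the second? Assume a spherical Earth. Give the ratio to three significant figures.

Plate carrée maps x = Rλ, y = Rφ. The meridian scale is h = 1 and the parallel scale is k = 1/cos φ = sec φ.
Areal scale at 60.8°: h·k = 1.000 × 2.050 = 2.050.
Areal scale at 12.7°: h·k = 1.000 × 1.025 = 1.025.
Ratio = 2.050/1.025 ≈ 2.00.

2.00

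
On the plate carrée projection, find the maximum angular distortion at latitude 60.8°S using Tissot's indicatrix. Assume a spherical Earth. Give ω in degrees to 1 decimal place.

40.3°

For the equirectangular projection with φ₀ = 0 (plate carrée), h = 1 along meridians and k = sec φ along parallels.
At 60.8°: h = 1.000, k = 2.050; principal scales a = 2.050, b = 1.000.
sin(ω/2) = (a − b)/(a + b) = 1.050/3.050 = 0.3442, so ω = 2 arcsin(0.3442) ≈ 40.3°.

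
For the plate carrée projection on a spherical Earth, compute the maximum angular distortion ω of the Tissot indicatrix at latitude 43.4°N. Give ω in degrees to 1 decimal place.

18.2°

Plate carrée maps x = Rλ, y = Rφ. The meridian scale is h = 1 and the parallel scale is k = 1/cos φ = sec φ.
At 43.4°: h = 1.000, k = 1.376; principal scales a = 1.376, b = 1.000.
sin(ω/2) = (a − b)/(a + b) = 0.3763/2.376 = 0.1584, so ω = 2 arcsin(0.1584) ≈ 18.2°.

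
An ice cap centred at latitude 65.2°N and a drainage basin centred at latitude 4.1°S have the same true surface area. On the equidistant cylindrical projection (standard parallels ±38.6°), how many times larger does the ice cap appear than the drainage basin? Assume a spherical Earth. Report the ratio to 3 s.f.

With standard parallel φ₀ = 38.6°, the equirectangular projection gives x = Rλ cos φ₀, y = Rφ, so h = 1 and k = cos 38.6° / cos φ.
Areal scale at 65.2°: h·k = 1.000 × 1.863 = 1.863.
Areal scale at 4.1°: h·k = 1.000 × 0.7835 = 0.7835.
Ratio = 1.863/0.7835 ≈ 2.38.

2.38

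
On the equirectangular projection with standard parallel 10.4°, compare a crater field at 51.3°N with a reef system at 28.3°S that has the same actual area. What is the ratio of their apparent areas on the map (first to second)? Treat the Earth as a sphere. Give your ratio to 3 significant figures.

1.41

The equidistant cylindrical projection with φ₀ = 10.4° has h = 1 (meridians true) and k = cos φ₀ / cos φ along parallels.
Areal scale at 51.3°: h·k = 1.000 × 1.573 = 1.573.
Areal scale at 28.3°: h·k = 1.000 × 1.117 = 1.117.
Ratio = 1.573/1.117 ≈ 1.41.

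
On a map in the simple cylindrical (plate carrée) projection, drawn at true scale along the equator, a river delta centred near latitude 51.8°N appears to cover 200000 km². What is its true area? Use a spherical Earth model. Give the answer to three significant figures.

124000 km²

Plate carrée maps x = Rλ, y = Rφ. The meridian scale is h = 1 and the parallel scale is k = 1/cos φ = sec φ.
Areal scale = h·k = 1 × sec φ; at 51.8°, h = 1.000, k = 1.617, so h·k = 1.617.
True area = apparent / (areal scale) = 200000 / 1.617 ≈ 124000 km².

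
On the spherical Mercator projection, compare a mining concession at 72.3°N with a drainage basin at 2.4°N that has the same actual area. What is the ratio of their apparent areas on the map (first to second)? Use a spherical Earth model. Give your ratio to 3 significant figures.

Mercator areal scale is sec²φ.
At 72.3°: sec²(72.3°) = 1/0.3040² = 10.82.
At 2.4°: sec²(2.4°) = 1/0.9991² = 1.002.
Ratio = 10.82/1.002 = cos²(2.4°)/cos²(72.3°) ≈ 10.8.

10.8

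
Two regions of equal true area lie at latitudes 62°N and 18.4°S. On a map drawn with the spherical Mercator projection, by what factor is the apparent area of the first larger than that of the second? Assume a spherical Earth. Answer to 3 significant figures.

Mercator areal scale is sec²φ.
At 62°: sec²(62°) = 1/0.4695² = 4.537.
At 18.4°: sec²(18.4°) = 1/0.9489² = 1.111.
Ratio = 4.537/1.111 = cos²(18.4°)/cos²(62°) ≈ 4.09.

4.09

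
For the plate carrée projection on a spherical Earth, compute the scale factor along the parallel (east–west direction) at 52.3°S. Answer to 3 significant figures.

1.64

Plate carrée maps x = Rλ, y = Rφ. The meridian scale is h = 1 and the parallel scale is k = 1/cos φ = sec φ.
k = 1/cos 52.3° = 1/0.6115 = 1.635.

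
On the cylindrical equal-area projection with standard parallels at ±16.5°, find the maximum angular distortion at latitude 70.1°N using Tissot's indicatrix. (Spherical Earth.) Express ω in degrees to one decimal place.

101.8°

For cylindrical equal-area with standard parallel φ₀, h = cos φ / cos φ₀ and k = cos φ₀ / cos φ, so h·k = 1.
At 70.1°: h = 0.3550, k = 2.817; principal scales a = 2.817, b = 0.3550.
sin(ω/2) = (a − b)/(a + b) = 2.462/3.172 = 0.7762, so ω = 2 arcsin(0.7762) ≈ 101.8°.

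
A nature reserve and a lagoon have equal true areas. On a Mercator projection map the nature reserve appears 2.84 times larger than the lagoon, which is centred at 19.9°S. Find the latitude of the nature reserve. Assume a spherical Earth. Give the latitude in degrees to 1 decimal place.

56.1°

On Mercator, (apparent₁)/(apparent₂) = sec²φ₁ / sec²φ₂ when true areas are equal.
cos²φ₂ / cos²φ₁ = 2.84  ⇒  cos φ₁ = cos 19.9° / √2.84 = 0.9403/1.685 = 0.5580.
φ₁ = arccos(0.5580) ≈ 56.1°.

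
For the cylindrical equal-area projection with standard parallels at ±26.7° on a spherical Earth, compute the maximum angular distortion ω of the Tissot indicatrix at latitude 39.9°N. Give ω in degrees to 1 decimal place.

Cylindrical equal-area (φ₀ = 26.7°): h = cos φ / cos 26.7° along meridians, k = cos 26.7° / cos φ along parallels; h·k = 1.
At 39.9°: h = 0.8587, k = 1.165; principal scales a = 1.165, b = 0.8587.
sin(ω/2) = (a − b)/(a + b) = 0.3058/2.023 = 0.1511, so ω = 2 arcsin(0.1511) ≈ 17.4°.

17.4°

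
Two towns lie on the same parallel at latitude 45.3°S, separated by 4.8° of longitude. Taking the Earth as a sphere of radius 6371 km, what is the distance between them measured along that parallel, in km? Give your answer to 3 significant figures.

Arc length along a parallel = R cos φ · Δλ (with Δλ in radians).
= 6371 × cos 45.3° × (4.8° × π/180) = 6371 × 0.7034 × 0.08378 ≈ 375 km.

375 km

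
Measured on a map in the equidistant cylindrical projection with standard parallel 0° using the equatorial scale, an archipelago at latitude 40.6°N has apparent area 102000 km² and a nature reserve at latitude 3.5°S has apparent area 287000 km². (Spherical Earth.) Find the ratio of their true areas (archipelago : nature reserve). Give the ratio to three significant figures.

On the plate carrée, areal scale = h·k = 1 × sec φ, so true area = apparent × cos φ.
True area of archipelago: 102000 × cos(40.6°) = 102000 × 0.7593 = 77450 km².
True area of nature reserve: 287000 × cos(3.5°) = 287000 × 0.9981 = 286500 km².
Ratio = 77450 / 286500 ≈ 0.270.

0.270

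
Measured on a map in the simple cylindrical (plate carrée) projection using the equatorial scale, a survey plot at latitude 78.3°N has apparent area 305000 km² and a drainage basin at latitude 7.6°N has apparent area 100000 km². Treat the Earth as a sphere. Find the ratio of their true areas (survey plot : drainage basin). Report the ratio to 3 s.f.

On the plate carrée, areal scale = h·k = 1 × sec φ, so true area = apparent × cos φ.
True area of survey plot: 305000 × cos(78.3°) = 305000 × 0.2028 = 61850 km².
True area of drainage basin: 100000 × cos(7.6°) = 100000 × 0.9912 = 99120 km².
Ratio = 61850 / 99120 ≈ 0.624.

0.624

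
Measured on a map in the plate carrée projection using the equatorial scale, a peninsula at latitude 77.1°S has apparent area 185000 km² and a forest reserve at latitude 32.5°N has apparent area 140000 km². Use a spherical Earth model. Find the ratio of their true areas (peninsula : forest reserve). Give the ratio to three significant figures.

0.350

Plate carrée has h = 1 and k = sec φ, giving areal scale sec φ; true area = (apparent area) · cos φ.
True area of peninsula: 185000 × cos(77.1°) = 185000 × 0.2233 = 41300 km².
True area of forest reserve: 140000 × cos(32.5°) = 140000 × 0.8434 = 118100 km².
Ratio = 41300 / 118100 ≈ 0.350.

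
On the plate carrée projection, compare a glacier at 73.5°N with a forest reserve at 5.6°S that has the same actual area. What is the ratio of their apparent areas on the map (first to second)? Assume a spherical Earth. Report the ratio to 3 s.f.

Plate carrée maps x = Rλ, y = Rφ. The meridian scale is h = 1 and the parallel scale is k = 1/cos φ = sec φ.
Areal scale at 73.5°: h·k = 1.000 × 3.521 = 3.521.
Areal scale at 5.6°: h·k = 1.000 × 1.005 = 1.005.
Ratio = 3.521/1.005 ≈ 3.50.

3.50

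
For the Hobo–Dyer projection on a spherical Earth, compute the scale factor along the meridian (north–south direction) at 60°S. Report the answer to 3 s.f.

0.630

Hobo–Dyer is a cylindrical equal-area projection with standard parallels at ±37.5°. Cylindrical equal-area (φ₀ = 37.5°): h = cos φ / cos 37.5° along meridians, k = cos 37.5° / cos φ along parallels; h·k = 1.
h = cos 60° / cos 37.5° = 0.5000/0.7934 = 0.6302.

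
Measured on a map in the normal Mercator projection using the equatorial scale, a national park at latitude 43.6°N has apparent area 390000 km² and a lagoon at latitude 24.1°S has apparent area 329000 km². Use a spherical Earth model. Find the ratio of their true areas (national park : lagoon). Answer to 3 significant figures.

On Mercator the areal scale is sec²φ, so true area = apparent × cos²φ.
True area of national park: 390000 × cos²(43.6°) = 390000 × 0.5244 = 204500 km².
True area of lagoon: 329000 × cos²(24.1°) = 329000 × 0.8333 = 274100 km².
Ratio = 204500 / 274100 ≈ 0.746.

0.746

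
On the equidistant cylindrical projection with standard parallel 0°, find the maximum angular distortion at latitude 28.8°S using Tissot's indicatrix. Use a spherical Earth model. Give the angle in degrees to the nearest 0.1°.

7.6°

Plate carrée maps x = Rλ, y = Rφ. The meridian scale is h = 1 and the parallel scale is k = 1/cos φ = sec φ.
At 28.8°: h = 1.000, k = 1.141; principal scales a = 1.141, b = 1.000.
sin(ω/2) = (a − b)/(a + b) = 0.1412/2.141 = 0.06592, so ω = 2 arcsin(0.06592) ≈ 7.6°.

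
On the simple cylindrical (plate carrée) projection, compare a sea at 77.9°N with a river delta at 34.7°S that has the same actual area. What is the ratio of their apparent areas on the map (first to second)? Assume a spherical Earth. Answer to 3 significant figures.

Plate carrée maps x = Rλ, y = Rφ. The meridian scale is h = 1 and the parallel scale is k = 1/cos φ = sec φ.
Areal scale at 77.9°: h·k = 1.000 × 4.771 = 4.771.
Areal scale at 34.7°: h·k = 1.000 × 1.216 = 1.216.
Ratio = 4.771/1.216 ≈ 3.92.

3.92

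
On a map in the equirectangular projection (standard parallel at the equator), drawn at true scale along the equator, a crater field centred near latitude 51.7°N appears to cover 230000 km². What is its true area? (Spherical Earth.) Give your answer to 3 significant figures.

143000 km²

In the plate carrée (x = Rλ, y = Rφ), meridians are true-scale (h = 1) and parallels are stretched by k = sec φ.
Areal scale = h·k = 1 × sec φ; at 51.7°, h = 1.000, k = 1.613, so h·k = 1.613.
True area = apparent / (areal scale) = 230000 / 1.613 ≈ 143000 km².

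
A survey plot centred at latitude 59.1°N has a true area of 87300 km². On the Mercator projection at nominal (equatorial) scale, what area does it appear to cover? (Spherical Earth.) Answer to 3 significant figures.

331000 km²

The Mercator projection is conformal; its linear scale factor is the same in every direction and equals sec φ = 1/cos φ.
Areal scale = k² = sec²φ = 1/cos²(59.1°) = 1/0.5135² = 3.792.
Apparent area = 87300 × 3.792 ≈ 331000 km².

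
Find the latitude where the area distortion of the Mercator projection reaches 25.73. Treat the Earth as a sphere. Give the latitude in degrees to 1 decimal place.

78.6°

Mercator areal scale is sec²φ.
sec²φ = 25.73  ⇒  cos²φ = 0.03887  ⇒  cos φ = 0.1971.
φ = arccos(0.1971) ≈ 78.6°.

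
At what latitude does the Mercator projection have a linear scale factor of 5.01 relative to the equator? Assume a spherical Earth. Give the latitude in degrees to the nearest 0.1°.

78.5°

Mercator scale is k = sec φ = 1/cos φ.
1/cos φ = 5.01  ⇒  cos φ = 0.1996  ⇒  φ = arccos(0.1996) ≈ 78.5°.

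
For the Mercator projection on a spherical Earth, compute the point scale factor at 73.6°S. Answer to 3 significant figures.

3.54

For Mercator, h = k = sec φ (a conformal cylindrical projection has a single point scale, 1/cos φ).
k = 1/cos 73.6° = 1/0.2823 = 3.542.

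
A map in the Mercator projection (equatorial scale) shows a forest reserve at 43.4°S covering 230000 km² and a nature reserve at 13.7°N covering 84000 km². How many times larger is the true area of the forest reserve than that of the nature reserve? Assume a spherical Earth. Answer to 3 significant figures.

1.53

On Mercator the areal scale is sec²φ, so true area = apparent × cos²φ.
True area of forest reserve: 230000 × cos²(43.4°) = 230000 × 0.5279 = 121400 km².
True area of nature reserve: 84000 × cos²(13.7°) = 84000 × 0.9439 = 79290 km².
Ratio = 121400 / 79290 ≈ 1.53.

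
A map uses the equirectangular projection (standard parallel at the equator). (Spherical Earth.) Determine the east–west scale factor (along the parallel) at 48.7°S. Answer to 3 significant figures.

1.52

In the plate carrée (x = Rλ, y = Rφ), meridians are true-scale (h = 1) and parallels are stretched by k = sec φ.
k = 1/cos 48.7° = 1/0.6600 = 1.515.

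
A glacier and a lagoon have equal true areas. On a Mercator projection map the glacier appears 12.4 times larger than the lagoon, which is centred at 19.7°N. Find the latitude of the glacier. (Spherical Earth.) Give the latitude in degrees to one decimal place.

74.5°

On Mercator, (apparent₁)/(apparent₂) = sec²φ₁ / sec²φ₂ when true areas are equal.
cos²φ₂ / cos²φ₁ = 12.4  ⇒  cos φ₁ = cos 19.7° / √12.4 = 0.9415/3.521 = 0.2674.
φ₁ = arccos(0.2674) ≈ 74.5°.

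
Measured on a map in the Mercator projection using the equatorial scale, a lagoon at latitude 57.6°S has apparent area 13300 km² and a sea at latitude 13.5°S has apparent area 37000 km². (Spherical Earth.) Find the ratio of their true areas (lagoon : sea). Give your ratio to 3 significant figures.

Since Mercator area scale is 1/cos²φ, the true area equals the apparent area multiplied by cos²φ.
True area of lagoon: 13300 × cos²(57.6°) = 13300 × 0.2871 = 3819 km².
True area of sea: 37000 × cos²(13.5°) = 37000 × 0.9455 = 34980 km².
Ratio = 3819 / 34980 ≈ 0.109.

0.109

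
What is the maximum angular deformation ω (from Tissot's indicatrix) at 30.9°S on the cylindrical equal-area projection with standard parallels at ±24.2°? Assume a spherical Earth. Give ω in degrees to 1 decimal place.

For cylindrical equal-area with standard parallel φ₀, h = cos φ / cos φ₀ and k = cos φ₀ / cos φ, so h·k = 1.
At 30.9°: h = 0.9407, k = 1.063; principal scales a = 1.063, b = 0.9407.
sin(ω/2) = (a − b)/(a + b) = 0.1223/2.004 = 0.06102, so ω = 2 arcsin(0.06102) ≈ 7.0°.

7.0°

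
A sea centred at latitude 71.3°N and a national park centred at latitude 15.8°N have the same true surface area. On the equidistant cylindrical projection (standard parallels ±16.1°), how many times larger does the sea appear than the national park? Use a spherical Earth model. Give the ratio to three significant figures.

The equidistant cylindrical projection with φ₀ = 16.1° has h = 1 (meridians true) and k = cos φ₀ / cos φ along parallels.
Areal scale at 71.3°: h·k = 1.000 × 2.997 = 2.997.
Areal scale at 15.8°: h·k = 1.000 × 0.9985 = 0.9985.
Ratio = 2.997/0.9985 ≈ 3.00.

3.00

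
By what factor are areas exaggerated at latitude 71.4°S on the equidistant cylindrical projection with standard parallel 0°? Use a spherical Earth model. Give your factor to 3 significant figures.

3.14

For the equirectangular projection with φ₀ = 0 (plate carrée), h = 1 along meridians and k = sec φ along parallels.
Areal scale = h·k = 1 × sec φ; at 71.4°, h = 1.000, k = 3.135, so h·k = 3.135.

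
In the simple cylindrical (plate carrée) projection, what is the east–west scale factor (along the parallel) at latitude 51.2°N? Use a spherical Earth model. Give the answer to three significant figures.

In the plate carrée (x = Rλ, y = Rφ), meridians are true-scale (h = 1) and parallels are stretched by k = sec φ.
k = 1/cos 51.2° = 1/0.6266 = 1.596.

1.60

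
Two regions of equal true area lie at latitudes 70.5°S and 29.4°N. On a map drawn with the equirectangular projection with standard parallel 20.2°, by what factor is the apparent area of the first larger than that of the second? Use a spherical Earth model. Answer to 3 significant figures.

2.61

The equidistant cylindrical projection with φ₀ = 20.2° has h = 1 (meridians true) and k = cos φ₀ / cos φ along parallels.
Areal scale at 70.5°: h·k = 1.000 × 2.811 = 2.811.
Areal scale at 29.4°: h·k = 1.000 × 1.077 = 1.077.
Ratio = 2.811/1.077 ≈ 2.61.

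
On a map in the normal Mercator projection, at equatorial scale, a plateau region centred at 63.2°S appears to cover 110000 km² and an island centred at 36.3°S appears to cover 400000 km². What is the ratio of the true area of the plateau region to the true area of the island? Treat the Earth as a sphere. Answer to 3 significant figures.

0.0861

Mercator's areal exaggeration is sec²φ; hence true area = (apparent area) · cos²φ.
True area of plateau region: 110000 × cos²(63.2°) = 110000 × 0.2033 = 22360 km².
True area of island: 400000 × cos²(36.3°) = 400000 × 0.6495 = 259800 km².
Ratio = 22360 / 259800 ≈ 0.0861.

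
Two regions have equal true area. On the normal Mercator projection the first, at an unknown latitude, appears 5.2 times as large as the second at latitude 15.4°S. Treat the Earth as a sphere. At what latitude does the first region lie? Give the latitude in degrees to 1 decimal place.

65.0°

For equal true areas on Mercator, apparent areas scale as sec²φ, so the ratio is cos²φ₂ / cos²φ₁.
cos²φ₂ / cos²φ₁ = 5.2  ⇒  cos φ₁ = cos 15.4° / √5.2 = 0.9641/2.280 = 0.4228.
φ₁ = arccos(0.4228) ≈ 65.0°.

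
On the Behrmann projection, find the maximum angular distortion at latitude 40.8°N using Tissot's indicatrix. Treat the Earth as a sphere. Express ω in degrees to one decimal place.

Behrmann is a cylindrical equal-area projection with standard parallels at ±30°. Cylindrical equal-area (φ₀ = 30°): h = cos φ / cos 30° along meridians, k = cos 30° / cos φ along parallels; h·k = 1.
At 40.8°: h = 0.8741, k = 1.144; principal scales a = 1.144, b = 0.8741.
sin(ω/2) = (a − b)/(a + b) = 0.2699/2.018 = 0.1338, so ω = 2 arcsin(0.1338) ≈ 15.4°.

15.4°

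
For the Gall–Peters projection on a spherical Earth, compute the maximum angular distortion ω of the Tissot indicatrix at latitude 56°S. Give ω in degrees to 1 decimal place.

26.6°

The Gall–Peters projection is cylindrical equal-area with φ₀ = 45°. A cylindrical equal-area projection with standard parallel φ₀ has meridian scale h = cos φ / cos φ₀ and parallel scale k = cos φ₀ / cos φ (so areas are preserved, h·k = 1).
At 56°: h = 0.7908, k = 1.265; principal scales a = 1.265, b = 0.7908.
sin(ω/2) = (a − b)/(a + b) = 0.4737/2.055 = 0.2305, so ω = 2 arcsin(0.2305) ≈ 26.6°.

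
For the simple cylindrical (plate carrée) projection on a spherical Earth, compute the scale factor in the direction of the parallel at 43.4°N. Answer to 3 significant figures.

1.38

For the equirectangular projection with φ₀ = 0 (plate carrée), h = 1 along meridians and k = sec φ along parallels.
k = 1/cos 43.4° = 1/0.7266 = 1.376.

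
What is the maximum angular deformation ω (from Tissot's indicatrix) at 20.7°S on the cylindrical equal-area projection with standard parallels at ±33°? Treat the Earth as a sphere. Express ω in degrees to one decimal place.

12.5°

Cylindrical equal-area (φ₀ = 33°): h = cos φ / cos 33° along meridians, k = cos 33° / cos φ along parallels; h·k = 1.
At 20.7°: h = 1.115, k = 0.8965; principal scales a = 1.115, b = 0.8965.
sin(ω/2) = (a − b)/(a + b) = 0.2188/2.012 = 0.1088, so ω = 2 arcsin(0.1088) ≈ 12.5°.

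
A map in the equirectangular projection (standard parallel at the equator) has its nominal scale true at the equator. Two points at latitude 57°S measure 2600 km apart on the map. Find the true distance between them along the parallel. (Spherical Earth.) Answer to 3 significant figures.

1420 km

Plate carrée maps x = Rλ, y = Rφ. The meridian scale is h = 1 and the parallel scale is k = 1/cos φ = sec φ.
Along the parallel at 57°, map distances are exaggerated by k = sec 57° = 1.836.
True distance = 2600 / 1.836 = 2600 × cos 57° ≈ 1420 km.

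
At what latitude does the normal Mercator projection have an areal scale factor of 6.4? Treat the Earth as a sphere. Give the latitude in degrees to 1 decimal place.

Mercator areal scale is sec²φ.
sec²φ = 6.4  ⇒  cos²φ = 0.1562  ⇒  cos φ = 0.3953.
φ = arccos(0.3953) ≈ 66.7°.

66.7°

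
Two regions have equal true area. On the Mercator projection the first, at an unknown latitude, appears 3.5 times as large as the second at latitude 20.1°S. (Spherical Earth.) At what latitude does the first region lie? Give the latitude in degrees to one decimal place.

On Mercator, (apparent₁)/(apparent₂) = sec²φ₁ / sec²φ₂ when true areas are equal.
cos²φ₂ / cos²φ₁ = 3.5  ⇒  cos φ₁ = cos 20.1° / √3.5 = 0.9391/1.871 = 0.5020.
φ₁ = arccos(0.5020) ≈ 59.9°.

59.9°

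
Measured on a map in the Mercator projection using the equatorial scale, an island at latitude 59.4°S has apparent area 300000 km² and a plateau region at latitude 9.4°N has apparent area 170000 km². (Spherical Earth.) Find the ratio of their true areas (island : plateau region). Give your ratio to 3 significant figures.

0.470

On Mercator the areal scale is sec²φ, so true area = apparent × cos²φ.
True area of island: 300000 × cos²(59.4°) = 300000 × 0.2591 = 77740 km².
True area of plateau region: 170000 × cos²(9.4°) = 170000 × 0.9733 = 165500 km².
Ratio = 77740 / 165500 ≈ 0.470.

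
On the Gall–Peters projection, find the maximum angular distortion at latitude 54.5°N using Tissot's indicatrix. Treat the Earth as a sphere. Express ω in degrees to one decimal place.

Gall–Peters is a cylindrical equal-area projection with standard parallels at ±45°. A cylindrical equal-area projection with standard parallel φ₀ has meridian scale h = cos φ / cos φ₀ and parallel scale k = cos φ₀ / cos φ (so areas are preserved, h·k = 1).
At 54.5°: h = 0.8212, k = 1.218; principal scales a = 1.218, b = 0.8212.
sin(ω/2) = (a − b)/(a + b) = 0.3964/2.039 = 0.1944, so ω = 2 arcsin(0.1944) ≈ 22.4°.

22.4°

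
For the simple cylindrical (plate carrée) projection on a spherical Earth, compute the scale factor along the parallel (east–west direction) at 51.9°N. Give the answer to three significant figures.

Plate carrée maps x = Rλ, y = Rφ. The meridian scale is h = 1 and the parallel scale is k = 1/cos φ = sec φ.
k = 1/cos 51.9° = 1/0.6170 = 1.621.

1.62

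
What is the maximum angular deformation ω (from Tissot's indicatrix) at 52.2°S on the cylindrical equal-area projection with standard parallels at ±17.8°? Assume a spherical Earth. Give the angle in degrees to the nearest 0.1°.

Cylindrical equal-area (φ₀ = 17.8°): h = cos φ / cos 17.8° along meridians, k = cos 17.8° / cos φ along parallels; h·k = 1.
At 52.2°: h = 0.6437, k = 1.553; principal scales a = 1.553, b = 0.6437.
sin(ω/2) = (a − b)/(a + b) = 0.9097/2.197 = 0.4140, so ω = 2 arcsin(0.4140) ≈ 48.9°.

48.9°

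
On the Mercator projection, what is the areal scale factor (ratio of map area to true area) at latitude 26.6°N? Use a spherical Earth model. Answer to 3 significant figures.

1.25

Mercator is conformal, so the point scale is isotropic: h = k = sec φ = 1/cos φ.
Areal scale = k² = sec²φ = 1/cos²(26.6°) = 1/0.8942² = 1.251.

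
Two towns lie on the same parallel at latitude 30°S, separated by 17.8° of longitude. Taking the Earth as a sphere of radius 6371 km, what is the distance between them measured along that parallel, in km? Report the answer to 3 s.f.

1710 km

Arc length along a parallel = R cos φ · Δλ (with Δλ in radians).
= 6371 × cos 30° × (17.8° × π/180) = 6371 × 0.8660 × 0.3107 ≈ 1710 km.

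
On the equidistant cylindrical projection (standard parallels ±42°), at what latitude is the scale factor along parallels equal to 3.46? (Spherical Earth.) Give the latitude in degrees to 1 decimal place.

77.6°

With standard parallel φ₀ = 42°, the equirectangular projection gives x = Rλ cos φ₀, y = Rφ, so h = 1 and k = cos 42° / cos φ.
k = cos φ₀ / cos φ = 3.46  ⇒  cos φ = cos 42° / 3.46 = 0.2148.
φ = arccos(0.2148) ≈ 77.6°.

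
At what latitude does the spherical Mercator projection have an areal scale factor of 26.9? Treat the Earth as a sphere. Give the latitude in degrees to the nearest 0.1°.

78.9°

Mercator areal scale is sec²φ.
sec²φ = 26.9  ⇒  cos²φ = 0.03717  ⇒  cos φ = 0.1928.
φ = arccos(0.1928) ≈ 78.9°.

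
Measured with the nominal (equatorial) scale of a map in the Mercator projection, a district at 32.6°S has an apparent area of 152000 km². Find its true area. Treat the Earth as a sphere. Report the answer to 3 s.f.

The Mercator projection is conformal; its linear scale factor is the same in every direction and equals sec φ = 1/cos φ.
Areal scale = k² = sec²φ = 1/cos²(32.6°) = 1/0.8425² = 1.409.
True area = apparent / (areal scale) = 152000 / 1.409 ≈ 108000 km².

108000 km²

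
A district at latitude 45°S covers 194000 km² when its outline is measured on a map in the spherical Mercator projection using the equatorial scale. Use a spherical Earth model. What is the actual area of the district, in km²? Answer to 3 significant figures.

97000 km²

For Mercator, h = k = sec φ (a conformal cylindrical projection has a single point scale, 1/cos φ).
Areal scale = k² = sec²φ = 1/cos²(45°) = 1/0.7071² = 2.000.
True area = apparent / (areal scale) = 194000 / 2.000 ≈ 97000 km².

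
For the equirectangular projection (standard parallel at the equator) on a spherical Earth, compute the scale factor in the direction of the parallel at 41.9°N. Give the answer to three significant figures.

1.34

For the equirectangular projection with φ₀ = 0 (plate carrée), h = 1 along meridians and k = sec φ along parallels.
k = 1/cos 41.9° = 1/0.7443 = 1.344.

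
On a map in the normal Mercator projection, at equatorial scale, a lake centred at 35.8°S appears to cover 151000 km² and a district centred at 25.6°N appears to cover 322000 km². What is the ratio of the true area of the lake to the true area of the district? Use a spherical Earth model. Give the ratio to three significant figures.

0.379

Mercator's areal exaggeration is sec²φ; hence true area = (apparent area) · cos²φ.
True area of lake: 151000 × cos²(35.8°) = 151000 × 0.6578 = 99330 km².
True area of district: 322000 × cos²(25.6°) = 322000 × 0.8133 = 261900 km².
Ratio = 99330 / 261900 ≈ 0.379.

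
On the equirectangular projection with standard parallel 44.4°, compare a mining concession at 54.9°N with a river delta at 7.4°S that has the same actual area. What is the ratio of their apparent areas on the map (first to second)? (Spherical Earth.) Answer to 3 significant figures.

The equidistant cylindrical projection with φ₀ = 44.4° has h = 1 (meridians true) and k = cos φ₀ / cos φ along parallels.
Areal scale at 54.9°: h·k = 1.000 × 1.243 = 1.243.
Areal scale at 7.4°: h·k = 1.000 × 0.7205 = 0.7205.
Ratio = 1.243/0.7205 ≈ 1.72.

1.72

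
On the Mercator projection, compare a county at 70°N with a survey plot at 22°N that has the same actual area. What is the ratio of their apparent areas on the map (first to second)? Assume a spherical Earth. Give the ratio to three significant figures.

Mercator areal scale is sec²φ.
At 70°: sec²(70°) = 1/0.3420² = 8.549.
At 22°: sec²(22°) = 1/0.9272² = 1.163.
Ratio = 8.549/1.163 = cos²(22°)/cos²(70°) ≈ 7.35.

7.35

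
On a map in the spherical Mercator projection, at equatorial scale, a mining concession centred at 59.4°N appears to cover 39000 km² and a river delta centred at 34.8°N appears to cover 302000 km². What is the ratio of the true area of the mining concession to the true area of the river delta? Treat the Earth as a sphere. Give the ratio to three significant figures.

0.0496

Mercator's areal exaggeration is sec²φ; hence true area = (apparent area) · cos²φ.
True area of mining concession: 39000 × cos²(59.4°) = 39000 × 0.2591 = 10110 km².
True area of river delta: 302000 × cos²(34.8°) = 302000 × 0.6743 = 203600 km².
Ratio = 10110 / 203600 ≈ 0.0496.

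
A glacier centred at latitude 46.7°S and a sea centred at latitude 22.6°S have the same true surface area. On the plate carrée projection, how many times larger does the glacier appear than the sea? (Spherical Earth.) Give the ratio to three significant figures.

Plate carrée maps x = Rλ, y = Rφ. The meridian scale is h = 1 and the parallel scale is k = 1/cos φ = sec φ.
Areal scale at 46.7°: h·k = 1.000 × 1.458 = 1.458.
Areal scale at 22.6°: h·k = 1.000 × 1.083 = 1.083.
Ratio = 1.458/1.083 ≈ 1.35.

1.35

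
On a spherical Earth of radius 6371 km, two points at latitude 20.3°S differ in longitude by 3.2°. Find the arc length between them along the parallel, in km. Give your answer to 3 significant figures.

334 km

Arc length along a parallel = R cos φ · Δλ (with Δλ in radians).
= 6371 × cos 20.3° × (3.2° × π/180) = 6371 × 0.9379 × 0.05585 ≈ 334 km.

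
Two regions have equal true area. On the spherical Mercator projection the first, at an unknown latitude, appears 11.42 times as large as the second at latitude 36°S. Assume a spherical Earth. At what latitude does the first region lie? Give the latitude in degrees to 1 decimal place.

76.1°

On Mercator, (apparent₁)/(apparent₂) = sec²φ₁ / sec²φ₂ when true areas are equal.
cos²φ₂ / cos²φ₁ = 11.42  ⇒  cos φ₁ = cos 36° / √11.42 = 0.8090/3.379 = 0.2394.
φ₁ = arccos(0.2394) ≈ 76.1°.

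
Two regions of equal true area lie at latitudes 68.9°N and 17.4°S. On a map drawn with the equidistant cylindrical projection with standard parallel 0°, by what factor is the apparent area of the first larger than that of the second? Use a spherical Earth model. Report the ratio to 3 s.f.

2.65

In the plate carrée (x = Rλ, y = Rφ), meridians are true-scale (h = 1) and parallels are stretched by k = sec φ.
Areal scale at 68.9°: h·k = 1.000 × 2.778 = 2.778.
Areal scale at 17.4°: h·k = 1.000 × 1.048 = 1.048.
Ratio = 2.778/1.048 ≈ 2.65.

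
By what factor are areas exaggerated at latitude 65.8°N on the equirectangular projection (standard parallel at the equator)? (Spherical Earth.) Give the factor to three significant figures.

2.44

In the plate carrée (x = Rλ, y = Rφ), meridians are true-scale (h = 1) and parallels are stretched by k = sec φ.
Areal scale = h·k = 1 × sec φ; at 65.8°, h = 1.000, k = 2.439, so h·k = 2.439.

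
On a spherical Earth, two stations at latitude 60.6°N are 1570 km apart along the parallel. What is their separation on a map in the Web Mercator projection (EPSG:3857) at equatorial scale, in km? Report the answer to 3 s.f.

The Mercator projection is conformal; its linear scale factor is the same in every direction and equals sec φ = 1/cos φ.
Along the parallel, k = sec 60.6° = 1/0.4909 = 2.037.
Map distance = 1570 × 2.037 ≈ 3200 km.

3200 km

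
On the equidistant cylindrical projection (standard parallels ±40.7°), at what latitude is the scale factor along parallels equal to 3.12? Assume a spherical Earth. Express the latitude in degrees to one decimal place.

With standard parallel φ₀ = 40.7°, the equirectangular projection gives x = Rλ cos φ₀, y = Rφ, so h = 1 and k = cos 40.7° / cos φ.
k = cos φ₀ / cos φ = 3.12  ⇒  cos φ = cos 40.7° / 3.12 = 0.2430.
φ = arccos(0.2430) ≈ 75.9°.

75.9°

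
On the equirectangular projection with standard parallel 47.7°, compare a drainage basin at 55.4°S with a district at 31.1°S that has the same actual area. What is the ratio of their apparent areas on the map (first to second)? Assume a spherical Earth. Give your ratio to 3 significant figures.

The equidistant cylindrical projection with φ₀ = 47.7° has h = 1 (meridians true) and k = cos φ₀ / cos φ along parallels.
Areal scale at 55.4°: h·k = 1.000 × 1.185 = 1.185.
Areal scale at 31.1°: h·k = 1.000 × 0.7860 = 0.7860.
Ratio = 1.185/0.7860 ≈ 1.51.

1.51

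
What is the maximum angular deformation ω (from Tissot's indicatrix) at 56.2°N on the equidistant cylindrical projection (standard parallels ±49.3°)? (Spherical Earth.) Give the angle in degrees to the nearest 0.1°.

9.1°

With standard parallel φ₀ = 49.3°, the equirectangular projection gives x = Rλ cos φ₀, y = Rφ, so h = 1 and k = cos 49.3° / cos φ.
At 56.2°: h = 1.000, k = 1.172; principal scales a = 1.172, b = 1.000.
sin(ω/2) = (a − b)/(a + b) = 0.1722/2.172 = 0.07928, so ω = 2 arcsin(0.07928) ≈ 9.1°.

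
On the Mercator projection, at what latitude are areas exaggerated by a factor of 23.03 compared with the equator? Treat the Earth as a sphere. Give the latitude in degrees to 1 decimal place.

Mercator areal scale is sec²φ.
sec²φ = 23.03  ⇒  cos²φ = 0.04342  ⇒  cos φ = 0.2084.
φ = arccos(0.2084) ≈ 78.0°.

78.0°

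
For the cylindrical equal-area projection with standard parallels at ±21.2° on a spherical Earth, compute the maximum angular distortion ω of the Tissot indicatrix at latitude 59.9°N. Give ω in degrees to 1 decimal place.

A cylindrical equal-area projection with standard parallel φ₀ has meridian scale h = cos φ / cos φ₀ and parallel scale k = cos φ₀ / cos φ (so areas are preserved, h·k = 1).
At 59.9°: h = 0.5379, k = 1.859; principal scales a = 1.859, b = 0.5379.
sin(ω/2) = (a − b)/(a + b) = 1.321/2.397 = 0.5512, so ω = 2 arcsin(0.5512) ≈ 66.9°.

66.9°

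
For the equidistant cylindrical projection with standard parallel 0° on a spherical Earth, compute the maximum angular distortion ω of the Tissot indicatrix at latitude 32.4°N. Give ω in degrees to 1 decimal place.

In the plate carrée (x = Rλ, y = Rφ), meridians are true-scale (h = 1) and parallels are stretched by k = sec φ.
At 32.4°: h = 1.000, k = 1.184; principal scales a = 1.184, b = 1.000.
sin(ω/2) = (a − b)/(a + b) = 0.1844/2.184 = 0.08441, so ω = 2 arcsin(0.08441) ≈ 9.7°.

9.7°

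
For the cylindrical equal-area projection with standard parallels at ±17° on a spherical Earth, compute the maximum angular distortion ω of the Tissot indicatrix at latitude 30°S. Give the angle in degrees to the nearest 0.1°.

11.3°

For cylindrical equal-area with standard parallel φ₀, h = cos φ / cos φ₀ and k = cos φ₀ / cos φ, so h·k = 1.
At 30°: h = 0.9056, k = 1.104; principal scales a = 1.104, b = 0.9056.
sin(ω/2) = (a − b)/(a + b) = 0.1986/2.010 = 0.09884, so ω = 2 arcsin(0.09884) ≈ 11.3°.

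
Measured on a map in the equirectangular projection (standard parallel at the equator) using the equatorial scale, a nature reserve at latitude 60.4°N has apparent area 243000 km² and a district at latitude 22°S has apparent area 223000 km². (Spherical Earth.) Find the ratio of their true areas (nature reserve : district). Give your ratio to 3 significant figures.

On the plate carrée, areal scale = h·k = 1 × sec φ, so true area = apparent × cos φ.
True area of nature reserve: 243000 × cos(60.4°) = 243000 × 0.4939 = 120000 km².
True area of district: 223000 × cos(22°) = 223000 × 0.9272 = 206800 km².
Ratio = 120000 / 206800 ≈ 0.581.

0.581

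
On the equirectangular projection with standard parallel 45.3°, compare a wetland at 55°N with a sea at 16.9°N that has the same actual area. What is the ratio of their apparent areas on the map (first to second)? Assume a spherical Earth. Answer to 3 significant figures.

The equidistant cylindrical projection with φ₀ = 45.3° has h = 1 (meridians true) and k = cos φ₀ / cos φ along parallels.
Areal scale at 55°: h·k = 1.000 × 1.226 = 1.226.
Areal scale at 16.9°: h·k = 1.000 × 0.7351 = 0.7351.
Ratio = 1.226/0.7351 ≈ 1.67.

1.67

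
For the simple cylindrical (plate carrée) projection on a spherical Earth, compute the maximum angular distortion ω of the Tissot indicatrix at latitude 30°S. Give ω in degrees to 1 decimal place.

Plate carrée maps x = Rλ, y = Rφ. The meridian scale is h = 1 and the parallel scale is k = 1/cos φ = sec φ.
At 30°: h = 1.000, k = 1.155; principal scales a = 1.155, b = 1.000.
sin(ω/2) = (a − b)/(a + b) = 0.1547/2.155 = 0.07180, so ω = 2 arcsin(0.07180) ≈ 8.2°.

8.2°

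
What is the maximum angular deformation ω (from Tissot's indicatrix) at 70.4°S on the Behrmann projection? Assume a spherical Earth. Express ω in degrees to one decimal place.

95.3°

The Behrmann projection is cylindrical equal-area with φ₀ = 30°. For cylindrical equal-area with standard parallel φ₀, h = cos φ / cos φ₀ and k = cos φ₀ / cos φ, so h·k = 1.
At 70.4°: h = 0.3873, k = 2.582; principal scales a = 2.582, b = 0.3873.
sin(ω/2) = (a − b)/(a + b) = 2.194/2.969 = 0.7391, so ω = 2 arcsin(0.7391) ≈ 95.3°.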